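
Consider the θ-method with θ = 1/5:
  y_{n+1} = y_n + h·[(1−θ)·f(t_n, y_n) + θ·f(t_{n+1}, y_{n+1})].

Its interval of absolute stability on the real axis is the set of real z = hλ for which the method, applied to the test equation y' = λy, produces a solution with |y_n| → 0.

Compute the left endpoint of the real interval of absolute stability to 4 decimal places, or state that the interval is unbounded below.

z* = -3.3333.

On y'=λy, z=hλ:
  y_{n+1} = y_n + z·[4/5·y_n + 1/5·y_{n+1}] ⇒ (1 − 1/5z)y_{n+1} = (1 + 4/5z)y_n
  R(z) = (1 + 4/5z)/(1 − 1/5z).

Solve |R(x)|<1 on ℝ⁻.
x=-1.71: |R|=0.2742
R=−1: 1+4/5x = −1+1/5x ⇒ -3/5x=2 ⇒ x=2/(-3/5)=-3.3333
Confirm numerically:
  x=-2.888: |R|=0.83063 <1
  x=-2.012: |R|=0.43468 <1
  x=-1.943: |R|=0.39925 <1
  x=-1.917: |R|=0.38572 <1
  x=-3.785: |R|=1.15424 >1
  x=-3.701: |R|=1.12677 >1
  x=-3.565: |R|=1.08114 >1
Stable set (-3.3333, 0).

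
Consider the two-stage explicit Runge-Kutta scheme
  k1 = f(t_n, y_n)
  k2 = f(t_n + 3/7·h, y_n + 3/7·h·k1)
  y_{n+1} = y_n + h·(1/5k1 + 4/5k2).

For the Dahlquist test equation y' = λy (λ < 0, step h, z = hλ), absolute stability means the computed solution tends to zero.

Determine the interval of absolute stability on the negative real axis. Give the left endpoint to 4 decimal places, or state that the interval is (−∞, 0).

(-2.9167, 0).

Set f=λy, z=hλ:
  k1=λy_n ⇒ h·k1=z·y_n;  k2=λ(1+3/7z)y_n ⇒ h·k2=z(1+3/7z)y_n
  y_{n+1}/y_n = 1 + 1/5z + 4/5z(1+3/7z) = 1 + z + 12/35z²
  ⇒ R(z) = 1 + z + 12/35z².

Find x<0 with |R(x)|<1.
x=-1.49: |R|=0.2712
R=1: x+12/35x²=0 ⇒ x=−35/12=-2.9167; min R=1−1/(4·12/35)=0.2708>−1
Confirm numerically:
  x=-2.772: |R|=0.86251 <1
  x=-2.738: |R|=0.83228 <1
  x=-2.517: |R|=0.65510 <1
  x=-1.314: |R|=0.27798 <1
  x=-3.425: |R|=1.59693 >1
  x=-3.051: |R|=1.14052 >1
Interval (-2.9167, 0).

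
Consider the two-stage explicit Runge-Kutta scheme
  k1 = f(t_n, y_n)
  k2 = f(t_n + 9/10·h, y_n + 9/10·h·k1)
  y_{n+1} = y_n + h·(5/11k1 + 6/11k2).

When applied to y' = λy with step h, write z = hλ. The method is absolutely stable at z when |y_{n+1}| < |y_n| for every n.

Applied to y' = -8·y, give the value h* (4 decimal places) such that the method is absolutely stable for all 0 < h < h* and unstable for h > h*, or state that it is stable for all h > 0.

On y'=λy, z=hλ:
  k1=λy_n ⇒ h·k1=z·y_n;  k2=λ(1+9/10z)y_n ⇒ h·k2=z(1+9/10z)y_n
  y_{n+1}/y_n = 1 + 5/11z + 6/11z(1+9/10z) = 1 + z + 27/55z²
  Hence R(z) = 1 + z + 27/55z².

Need |R(x)|<1, x<0.
x=-0.51: |R|=0.6177
R=1: x+27/55x²=0 ⇒ x=−55/27=-2.0370; min R=1−1/(4·27/55)=0.4907>−1
Confirm numerically:
  x=-1.775: |R|=0.77167 <1
  x=-1.576: |R|=0.64331 <1
  x=-0.931: |R|=0.49450 <1
  x=-2.433: |R|=1.47293 >1
  x=-2.341: |R|=1.34932 >1
Interval (-2.0370, 0).

(-2.0370,0); λ=-8 ⇒ h* = (55/27)/8 = 0.2546.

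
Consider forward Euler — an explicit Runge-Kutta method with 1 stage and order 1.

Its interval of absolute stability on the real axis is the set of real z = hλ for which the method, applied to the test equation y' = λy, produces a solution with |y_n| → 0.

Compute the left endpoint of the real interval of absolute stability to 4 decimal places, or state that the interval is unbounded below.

On y'=λy, z=hλ:
  order 1, 1-stage ⇒ R(z)=1+z
  (e.g. R(-1.41)=-0.41000, |R|=0.41000)

Solve |R(x)|<1 on ℝ⁻.
x=-1.41: |R|=0.4100
|R(-2.19)|=1.1900 |R(-1.71)|=0.7100 |R(-0.76)|=0.2400
Bisect:
  x_lo=-2.5817 |R|=1.5817  x_hi=-0.3879 |R|=0.6121
  mid=-1.48477 |R|=0.48477 →hi
  mid=-2.03321 |R|=1.03321 →lo
  mid=-1.75899 |R|=0.75899 →hi
  mid=-1.89610 |R|=0.89610 →hi
  mid=-1.96465 |R|=0.96465 →hi
  mid=-1.99893 |R|=0.99893 →hi
  mid=-2.01607 |R|=1.01607 →lo
  mid=-2.00750 |R|=1.00750 →lo
  mid=-2.00322 |R|=1.00322 →lo
  mid=-2.00108 |R|=1.00108 →lo
  ...
  [-2.00000,-1.99987] ⇒ x*=-2.0000
Interval (-2.0000, 0).

z* = -2.0000.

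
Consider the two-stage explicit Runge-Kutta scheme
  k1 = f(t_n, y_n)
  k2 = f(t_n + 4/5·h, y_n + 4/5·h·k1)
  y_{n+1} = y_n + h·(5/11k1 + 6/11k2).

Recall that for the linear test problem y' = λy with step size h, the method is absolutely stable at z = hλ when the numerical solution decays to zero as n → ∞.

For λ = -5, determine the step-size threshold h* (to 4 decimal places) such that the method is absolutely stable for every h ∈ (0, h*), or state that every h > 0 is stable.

(-2.2917,0); λ=-5 ⇒ h* = (55/24)/5 = 0.4583.

With y'=λy (z=hλ):
  k1=λy_n ⇒ h·k1=z·y_n;  k2=λ(1+4/5z)y_n ⇒ h·k2=z(1+4/5z)y_n
  y_{n+1}/y_n = 1 + 5/11z + 6/11z(1+4/5z) = 1 + z + 24/55z²
  Hence R(z) = 1 + z + 24/55z².

Solve |R(x)|<1 on ℝ⁻.
x=-1.49: |R|=0.4788
R=1: x+24/55x²=0 ⇒ x=−55/24=-2.2917; min R=1−1/(4·24/55)=0.4271>−1
Confirm numerically:
  x=-1.892: |R|=0.67004 <1
  x=-1.828: |R|=0.63015 <1
  x=-1.679: |R|=0.55113 <1
  x=-1.616: |R|=0.52354 <1
  x=-2.689: |R|=1.46622 >1
  x=-2.577: |R|=1.32086 >1
Stable set (-2.2917, 0).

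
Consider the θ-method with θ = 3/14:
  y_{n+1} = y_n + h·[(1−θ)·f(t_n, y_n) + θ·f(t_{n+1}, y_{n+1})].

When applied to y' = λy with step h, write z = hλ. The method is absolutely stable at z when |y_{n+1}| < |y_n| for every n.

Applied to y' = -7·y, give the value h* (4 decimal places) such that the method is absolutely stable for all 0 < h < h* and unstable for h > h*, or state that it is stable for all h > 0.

Test eqn y'=λy, z=hλ:
  y_{n+1} = y_n + z·[11/14·y_n + 3/14·y_{n+1}] ⇒ (1 − 3/14z)y_{n+1} = (1 + 11/14z)y_n
  ⇒ R(z) = (1 + 11/14z)/(1 − 3/14z).

Need |R(x)|<1, x<0.
x=-0.62: |R|=0.4527
R=−1: 1+11/14x = −1+3/14x ⇒ -4/7x=2 ⇒ x=2/(-4/7)=-3.5000
Confirm numerically:
  x=-3.188: |R|=0.89408 <1
  x=-2.876: |R|=0.77939 <1
  x=-2.088: |R|=0.44256 <1
  x=-2.031: |R|=0.41512 <1
  x=-4.052: |R|=1.16883 >1
  x=-3.848: |R|=1.10899 >1
So |R|<1 on (-3.5000, 0).

(-3.5000,0); λ=-7 ⇒ h* = (7/2)/7 = 0.5000.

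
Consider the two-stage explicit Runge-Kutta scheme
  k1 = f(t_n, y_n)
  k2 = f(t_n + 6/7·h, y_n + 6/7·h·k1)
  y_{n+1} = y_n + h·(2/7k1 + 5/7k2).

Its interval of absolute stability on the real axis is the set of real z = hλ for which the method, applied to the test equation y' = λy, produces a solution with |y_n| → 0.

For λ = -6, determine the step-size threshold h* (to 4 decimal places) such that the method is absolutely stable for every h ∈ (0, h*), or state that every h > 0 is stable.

On y'=λy, z=hλ:
  k1=λy_n ⇒ h·k1=z·y_n;  k2=λ(1+6/7z)y_n ⇒ h·k2=z(1+6/7z)y_n
  y_{n+1}/y_n = 1 + 2/7z + 5/7z(1+6/7z) = 1 + z + 30/49z²
  ⇒ R(z) = 1 + z + 30/49z².

Find x<0 with |R(x)|<1.
x=-1.33: |R|=0.7530
R=1: x+30/49x²=0 ⇒ x=−49/30=-1.6333; min R=1−1/(4·30/49)=0.5917>−1
Confirm numerically:
  x=-1.472: |R|=0.85460 <1
  x=-1.421: |R|=0.81527 <1
  x=-0.724: |R|=0.59692 <1
  x=-2.219: |R|=1.79567 >1
  x=-2.172: |R|=1.71632 >1
  x=-1.737: |R|=1.11025 >1
Stable set (-1.6333, 0).

(-1.6333,0); λ=-6 ⇒ h* = (49/30)/6 = 0.2722.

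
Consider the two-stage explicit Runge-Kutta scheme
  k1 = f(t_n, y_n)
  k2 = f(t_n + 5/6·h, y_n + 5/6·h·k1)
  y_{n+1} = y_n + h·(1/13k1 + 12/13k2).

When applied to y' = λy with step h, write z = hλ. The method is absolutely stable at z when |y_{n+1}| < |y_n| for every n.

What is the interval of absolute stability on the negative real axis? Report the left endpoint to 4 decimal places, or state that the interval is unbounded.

With y'=λy (z=hλ):
  k1=λy_n ⇒ h·k1=z·y_n;  k2=λ(1+5/6z)y_n ⇒ h·k2=z(1+5/6z)y_n
  y_{n+1}/y_n = 1 + 1/13z + 12/13z(1+5/6z) = 1 + z + 10/13z²
  ⇒ R(z) = 1 + z + 10/13z².

Solve |R(x)|<1 on ℝ⁻.
x=-1.49: |R|=1.2178
R=1: x+10/13x²=0 ⇒ x=−13/10=-1.3000; min R=1−1/(4·10/13)=0.6750>−1
Confirm numerically:
  x=-1.169: |R|=0.88220 <1
  x=-0.938: |R|=0.73880 <1
  x=-0.856: |R|=0.70764 <1
  x=-1.784: |R|=1.66420 >1
  x=-1.723: |R|=1.56064 >1
  x=-1.382: |R|=1.08717 >1
Stable set (-1.3000, 0).

z∈(-1.3000,0).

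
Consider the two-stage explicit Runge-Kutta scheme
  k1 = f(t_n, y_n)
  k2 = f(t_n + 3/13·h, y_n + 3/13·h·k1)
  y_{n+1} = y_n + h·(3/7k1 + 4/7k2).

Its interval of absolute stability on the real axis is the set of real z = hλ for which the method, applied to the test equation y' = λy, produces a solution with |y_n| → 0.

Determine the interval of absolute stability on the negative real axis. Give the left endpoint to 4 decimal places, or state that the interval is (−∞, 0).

Set f=λy, z=hλ:
  k1=λy_n ⇒ h·k1=z·y_n;  k2=λ(1+3/13z)y_n ⇒ h·k2=z(1+3/13z)y_n
  y_{n+1}/y_n = 1 + 3/7z + 4/7z(1+3/13z) = 1 + z + 12/91z²
  R(z) = 1 + z + 12/91z².

Find x<0 with |R(x)|<1.
x=-1.2: |R|=0.0101
R=1: x+12/91x²=0 ⇒ x=−91/12=-7.5833; min R=1−1/(4·12/91)=-0.8958>−1
Confirm numerically:
  x=-7.345: |R|=0.76916 <1
  x=-6.538: |R|=0.09876 <1
  x=-4.733: |R|=0.77898 <1
  x=-3.811: |R|=0.89578 <1
  x=-8.182: |R|=1.64593 >1
  x=-7.819: |R|=1.24299 >1
  x=-7.608: |R|=1.02475 >1
Stable set (-7.5833, 0).

(-7.5833, 0).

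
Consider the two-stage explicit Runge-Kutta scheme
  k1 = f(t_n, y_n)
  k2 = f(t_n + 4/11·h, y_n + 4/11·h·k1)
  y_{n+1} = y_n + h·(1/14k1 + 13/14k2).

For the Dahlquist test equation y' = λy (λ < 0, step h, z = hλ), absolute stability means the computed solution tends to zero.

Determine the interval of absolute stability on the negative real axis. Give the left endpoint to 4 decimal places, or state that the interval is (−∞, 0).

Test eqn y'=λy, z=hλ:
  k1=λy_n ⇒ h·k1=z·y_n;  k2=λ(1+4/11z)y_n ⇒ h·k2=z(1+4/11z)y_n
  y_{n+1}/y_n = 1 + 1/14z + 13/14z(1+4/11z) = 1 + z + 26/77z²
  ⇒ R(z) = 1 + z + 26/77z².

Need |R(x)|<1, x<0.
x=-1.79: |R|=0.2919
R=1: x+26/77x²=0 ⇒ x=−77/26=-2.9615; min R=1−1/(4·26/77)=0.2596>−1
Confirm numerically:
  x=-2.905: |R|=0.94454 <1
  x=-1.580: |R|=0.26294 <1
  x=-1.401: |R|=0.26176 <1
  x=-1.252: |R|=0.27729 <1
  x=-3.540: |R|=1.69145 >1
  x=-3.098: |R|=1.14275 >1
  x=-3.048: |R|=1.08899 >1
Interval (-2.9615, 0).

(-2.9615, 0).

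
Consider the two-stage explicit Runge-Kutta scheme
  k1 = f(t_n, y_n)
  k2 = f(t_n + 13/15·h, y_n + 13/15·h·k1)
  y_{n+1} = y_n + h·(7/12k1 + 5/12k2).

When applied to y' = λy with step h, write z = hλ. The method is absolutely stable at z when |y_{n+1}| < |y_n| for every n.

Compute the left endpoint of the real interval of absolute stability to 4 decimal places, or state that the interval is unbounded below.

On y'=λy, z=hλ:
  k1=λy_n ⇒ h·k1=z·y_n;  k2=λ(1+13/15z)y_n ⇒ h·k2=z(1+13/15z)y_n
  y_{n+1}/y_n = 1 + 7/12z + 5/12z(1+13/15z) = 1 + z + 13/36z²
  ⇒ R(z) = 1 + z + 13/36z².

Boundary: |R(x)|=1, x<0.
x=-1.25: |R|=0.3142
R=1: x+13/36x²=0 ⇒ x=−36/13=-2.7692; min R=1−1/(4·13/36)=0.3077>−1
Confirm numerically:
  x=-2.356: |R|=0.64843 <1
  x=-2.045: |R|=0.46518 <1
  x=-1.849: |R|=0.38557 <1
  x=-1.491: |R|=0.31178 <1
  x=-3.112: |R|=1.38520 >1
  x=-2.994: |R|=1.24301 >1
  x=-2.804: |R|=1.03521 >1
Interval (-2.7692, 0).

z* = -2.7692.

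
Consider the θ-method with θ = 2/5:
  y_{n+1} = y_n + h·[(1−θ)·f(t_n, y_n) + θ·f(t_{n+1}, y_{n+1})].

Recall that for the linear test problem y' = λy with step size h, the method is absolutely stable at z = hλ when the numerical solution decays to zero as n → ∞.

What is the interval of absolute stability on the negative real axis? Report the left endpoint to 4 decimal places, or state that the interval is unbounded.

z∈(-10.0000,0).

With y'=λy (z=hλ):
  y_{n+1} = y_n + z·[3/5·y_n + 2/5·y_{n+1}] ⇒ (1 − 2/5z)y_{n+1} = (1 + 3/5z)y_n
  Hence R(z) = (1 + 3/5z)/(1 − 2/5z).

Solve |R(x)|<1 on ℝ⁻.
x=-0.52: |R|=0.5695
R=−1: 1+3/5x = −1+2/5x ⇒ -1/5x=2 ⇒ x=2/(-1/5)=-10.0000
Confirm numerically:
  x=-8.636: |R|=0.93876 <1
  x=-7.981: |R|=0.90368 <1
  x=-6.337: |R|=0.79275 <1
  x=-4.589: |R|=0.61835 <1
  x=-10.352: |R|=1.01369 >1
  x=-10.259: |R|=1.01015 >1
Interval (-10.0000, 0).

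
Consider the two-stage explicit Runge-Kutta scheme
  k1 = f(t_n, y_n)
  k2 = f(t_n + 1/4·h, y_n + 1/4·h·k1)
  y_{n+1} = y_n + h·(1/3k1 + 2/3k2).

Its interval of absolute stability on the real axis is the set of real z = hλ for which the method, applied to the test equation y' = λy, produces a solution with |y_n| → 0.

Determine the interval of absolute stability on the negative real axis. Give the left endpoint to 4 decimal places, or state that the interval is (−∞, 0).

(-6.0000, 0).

Test eqn y'=λy, z=hλ:
  k1=λy_n ⇒ h·k1=z·y_n;  k2=λ(1+1/4z)y_n ⇒ h·k2=z(1+1/4z)y_n
  y_{n+1}/y_n = 1 + 1/3z + 2/3z(1+1/4z) = 1 + z + 1/6z²
  so R(z) = 1 + z + 1/6z².

Find x<0 with |R(x)|<1.
x=-0.51: |R|=0.5333
R=1: x+1/6x²=0 ⇒ x=−6=-6.0000; min R=1−1/(4·1/6)=-0.5000>−1
Confirm numerically:
  x=-5.881: |R|=0.88336 <1
  x=-5.465: |R|=0.51270 <1
  x=-4.119: |R|=0.29131 <1
  x=-6.366: |R|=1.38833 >1
  x=-6.347: |R|=1.36707 >1
  x=-6.076: |R|=1.07696 >1
Stable set (-6.0000, 0).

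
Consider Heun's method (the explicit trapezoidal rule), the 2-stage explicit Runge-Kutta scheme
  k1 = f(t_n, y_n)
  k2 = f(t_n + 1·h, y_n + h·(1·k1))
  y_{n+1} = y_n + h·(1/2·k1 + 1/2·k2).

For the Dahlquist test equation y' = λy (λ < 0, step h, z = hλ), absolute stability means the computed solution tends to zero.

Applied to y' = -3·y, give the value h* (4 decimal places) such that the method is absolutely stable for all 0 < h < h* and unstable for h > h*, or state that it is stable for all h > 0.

(-2.0000,0); λ=-3 ⇒ h* = 0.6667.

On y'=λy, z=hλ:
  order 2, 2-stage ⇒ R(z)=1+z+z^2/2
  (e.g. R(-1.17)=0.51445, |R|=0.51445)

Need |R(x)|<1, x<0.
x=-1.17: |R|=0.5144
|R(-2.06)|=1.0618 |R(-1.77)|=0.7964 |R(-1.37)|=0.5685
Bisect:
  x_lo=-2.5250 |R|=1.6629  x_hi=-0.1484 |R|=0.8626
  mid=-1.33670 |R|=0.55668 →hi
  mid=-1.93087 |R|=0.93326 →hi
  mid=-2.22796 |R|=1.25394 →lo
  mid=-2.07942 |R|=1.08257 →lo
  mid=-2.00514 |R|=1.00516 →lo
  mid=-1.96801 |R|=0.96852 →hi
  mid=-1.98658 |R|=0.98667 →hi
  mid=-1.99586 |R|=0.99587 →hi
  mid=-2.00050 |R|=1.00050 →lo
  ...
  [-2.00007,-1.99992] ⇒ x*=-2.0000
Stable set (-2.0000, 0).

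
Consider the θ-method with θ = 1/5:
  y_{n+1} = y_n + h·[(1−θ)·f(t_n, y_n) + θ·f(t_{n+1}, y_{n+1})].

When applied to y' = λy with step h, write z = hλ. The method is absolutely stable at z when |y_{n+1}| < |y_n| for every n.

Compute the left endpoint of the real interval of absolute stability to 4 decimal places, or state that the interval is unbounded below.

Test eqn y'=λy, z=hλ:
  y_{n+1} = y_n + z·[4/5·y_n + 1/5·y_{n+1}] ⇒ (1 − 1/5z)y_{n+1} = (1 + 4/5z)y_n
  ⇒ R(z) = (1 + 4/5z)/(1 − 1/5z).

Need |R(x)|<1, x<0.
x=-1.8: |R|=0.3235
R=−1: 1+4/5x = −1+1/5x ⇒ -3/5x=2 ⇒ x=2/(-3/5)=-3.3333
Confirm numerically:
  x=-3.201: |R|=0.95159 <1
  x=-2.902: |R|=0.83624 <1
  x=-2.665: |R|=0.73842 <1
  x=-1.652: |R|=0.24173 <1
  x=-3.823: |R|=1.16650 >1
  x=-3.729: |R|=1.13598 >1
Stable set (-3.3333, 0).

left endpoint -3.3333.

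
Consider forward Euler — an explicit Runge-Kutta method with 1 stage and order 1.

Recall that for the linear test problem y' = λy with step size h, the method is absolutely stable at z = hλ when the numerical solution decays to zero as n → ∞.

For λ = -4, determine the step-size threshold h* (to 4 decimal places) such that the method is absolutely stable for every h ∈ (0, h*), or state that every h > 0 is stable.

(-2.0000,0); λ=-4 ⇒ h* = 0.5000.

Test eqn y'=λy, z=hλ:
  order 1, 1-stage ⇒ R(z)=1+z
  (e.g. R(-0.99)=0.01000, |R|=0.01000)

Solve |R(x)|<1 on ℝ⁻.
x=-0.99: |R|=0.0100
|R(-1.67)|=0.6700 |R(-0.98)|=0.0200 |R(-0.97)|=0.0300
Bisect:
  x_lo=-2.8966 |R|=1.8966  x_hi=-0.3373 |R|=0.6627
  mid=-1.61697 |R|=0.61697 →hi
  mid=-2.25680 |R|=1.25680 →lo
  mid=-1.93689 |R|=0.93689 →hi
  mid=-2.09685 |R|=1.09685 →lo
  mid=-2.01687 |R|=1.01687 →lo
  mid=-1.97688 |R|=0.97688 →hi
  mid=-1.99687 |R|=0.99687 →hi
  mid=-2.00687 |R|=1.00687 →lo
  mid=-2.00187 |R|=1.00187 →lo
  ...
  [-2.00015,-2.00000] ⇒ x*=-2.0000
Stable set (-2.0000, 0).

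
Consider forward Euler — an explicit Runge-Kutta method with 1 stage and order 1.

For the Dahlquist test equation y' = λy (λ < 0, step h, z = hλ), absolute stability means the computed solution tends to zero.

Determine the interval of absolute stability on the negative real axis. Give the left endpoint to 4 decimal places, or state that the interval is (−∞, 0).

On y'=λy, z=hλ:
  order 1, 1-stage ⇒ R(z)=1+z
  (e.g. R(-0.92)=0.08000, |R|=0.08000)

Need |R(x)|<1, x<0.
x=-0.92: |R|=0.0800
|R(-1.5)|=0.5000 |R(-1.1)|=0.1000 |R(-0.8)|=0.2000
Bisect:
  x_lo=-2.4009 |R|=1.4009  x_hi=-0.0958 |R|=0.9042
  mid=-1.24833 |R|=0.24833 →hi
  mid=-1.82459 |R|=0.82459 →hi
  mid=-2.11272 |R|=1.11272 →lo
  mid=-1.96866 |R|=0.96866 →hi
  mid=-2.04069 |R|=1.04069 →lo
  mid=-2.00467 |R|=1.00467 →lo
  mid=-1.98666 |R|=0.98666 →hi
  mid=-1.99567 |R|=0.99567 →hi
  mid=-2.00017 |R|=1.00017 →lo
  mid=-1.99792 |R|=0.99792 →hi
  ...
  [-2.00003,-1.99989] ⇒ x*=-2.0000
Interval (-2.0000, 0).

z∈(-2.0000,0).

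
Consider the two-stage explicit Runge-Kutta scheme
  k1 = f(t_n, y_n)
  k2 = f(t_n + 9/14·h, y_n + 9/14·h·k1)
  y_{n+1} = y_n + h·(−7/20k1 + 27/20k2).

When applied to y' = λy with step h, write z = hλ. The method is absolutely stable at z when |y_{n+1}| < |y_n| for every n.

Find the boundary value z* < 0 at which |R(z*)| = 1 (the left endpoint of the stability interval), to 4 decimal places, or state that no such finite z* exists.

left endpoint -1.1523.

Set f=λy, z=hλ:
  k1=λy_n ⇒ h·k1=z·y_n;  k2=λ(1+9/14z)y_n ⇒ h·k2=z(1+9/14z)y_n
  y_{n+1}/y_n = 1 − 7/20z + 27/20z(1+9/14z) = 1 + z + 243/280z²
  R(z) = 1 + z + 243/280z².

Need |R(x)|<1, x<0.
x=-1.54: |R|=1.5182
R=1: x+243/280x²=0 ⇒ x=−280/243=-1.1523; min R=1−1/(4·243/280)=0.7119>−1
Confirm numerically:
  x=-0.868: |R|=0.78586 <1
  x=-0.736: |R|=0.73411 <1
  x=-0.562: |R|=0.71211 <1
  x=-0.473: |R|=0.72116 <1
  x=-1.654: |R|=1.72021 >1
  x=-1.580: |R|=1.58652 >1
  x=-1.191: |R|=1.04004 >1
Interval (-1.1523, 0).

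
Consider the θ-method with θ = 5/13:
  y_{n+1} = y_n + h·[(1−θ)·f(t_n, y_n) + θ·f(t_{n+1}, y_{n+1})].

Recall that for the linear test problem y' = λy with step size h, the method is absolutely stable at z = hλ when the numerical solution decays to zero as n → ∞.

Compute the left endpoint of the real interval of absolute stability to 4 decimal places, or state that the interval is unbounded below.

z* = -8.6667.

On y'=λy, z=hλ:
  y_{n+1} = y_n + z·[8/13·y_n + 5/13·y_{n+1}] ⇒ (1 − 5/13z)y_{n+1} = (1 + 8/13z)y_n
  so R(z) = (1 + 8/13z)/(1 − 5/13z).

Boundary: |R(x)|=1, x<0.
x=-1.64: |R|=0.0057
R=−1: 1+8/13x = −1+5/13x ⇒ -3/13x=2 ⇒ x=2/(-3/13)=-8.6667
Confirm numerically:
  x=-7.945: |R|=0.95894 <1
  x=-5.519: |R|=0.76739 <1
  x=-5.030: |R|=0.71402 <1
  x=-9.085: |R|=1.02148 >1
  x=-8.740: |R|=1.00388 >1
So |R|<1 on (-8.6667, 0).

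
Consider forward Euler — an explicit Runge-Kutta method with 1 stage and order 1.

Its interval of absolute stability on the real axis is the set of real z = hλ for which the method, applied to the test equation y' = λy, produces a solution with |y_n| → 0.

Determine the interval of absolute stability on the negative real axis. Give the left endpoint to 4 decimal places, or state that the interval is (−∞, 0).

Set f=λy, z=hλ:
  order 1, 1-stage ⇒ R(z)=1+z
  (e.g. R(-1.38)=-0.38000, |R|=0.38000)

Need |R(x)|<1, x<0.
x=-1.38: |R|=0.3800
|R(-1.76)|=0.7600 |R(-0.84)|=0.1600 |R(-0.76)|=0.2400
Bisect:
  x_lo=-2.8119 |R|=1.8119  x_hi=-0.1673 |R|=0.8327
  mid=-1.48960 |R|=0.48960 →hi
  mid=-2.15076 |R|=1.15076 →lo
  mid=-1.82018 |R|=0.82018 →hi
  mid=-1.98547 |R|=0.98547 →hi
  mid=-2.06811 |R|=1.06811 →lo
  mid=-2.02679 |R|=1.02679 →lo
  mid=-2.00613 |R|=1.00613 →lo
  mid=-1.99580 |R|=0.99580 →hi
  mid=-2.00096 |R|=1.00096 →lo
  ...
  [-2.00016,-1.99999] ⇒ x*=-2.0000
So |R|<1 on (-2.0000, 0).

(-2.0000, 0).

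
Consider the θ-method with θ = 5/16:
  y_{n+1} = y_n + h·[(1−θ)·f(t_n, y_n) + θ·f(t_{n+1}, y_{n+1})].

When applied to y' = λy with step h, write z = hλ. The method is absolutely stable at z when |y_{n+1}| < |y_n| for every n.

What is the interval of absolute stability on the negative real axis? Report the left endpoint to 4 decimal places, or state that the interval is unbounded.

z∈(-5.3333,0).

Test eqn y'=λy, z=hλ:
  y_{n+1} = y_n + z·[11/16·y_n + 5/16·y_{n+1}] ⇒ (1 − 5/16z)y_{n+1} = (1 + 11/16z)y_n
  R(z) = (1 + 11/16z)/(1 − 5/16z).

Find x<0 with |R(x)|<1.
x=-0.36: |R|=0.6764
R=−1: 1+11/16x = −1+5/16x ⇒ -3/8x=2 ⇒ x=2/(-3/8)=-5.3333
Confirm numerically:
  x=-5.243: |R|=0.98716 <1
  x=-4.627: |R|=0.89171 <1
  x=-4.559: |R|=0.88024 <1
  x=-3.018: |R|=0.55317 <1
  x=-5.578: |R|=1.03345 >1
  x=-5.537: |R|=1.02797 >1
  x=-5.526: |R|=1.02650 >1
So |R|<1 on (-5.3333, 0).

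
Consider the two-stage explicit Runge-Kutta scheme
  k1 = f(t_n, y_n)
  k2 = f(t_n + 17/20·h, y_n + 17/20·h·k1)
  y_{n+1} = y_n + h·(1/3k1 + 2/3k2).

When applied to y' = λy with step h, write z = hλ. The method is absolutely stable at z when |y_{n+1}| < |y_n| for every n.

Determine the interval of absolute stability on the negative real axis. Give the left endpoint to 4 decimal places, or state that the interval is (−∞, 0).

z∈(-1.7647,0).

With y'=λy (z=hλ):
  k1=λy_n ⇒ h·k1=z·y_n;  k2=λ(1+17/20z)y_n ⇒ h·k2=z(1+17/20z)y_n
  y_{n+1}/y_n = 1 + 1/3z + 2/3z(1+17/20z) = 1 + z + 17/30z²
  ⇒ R(z) = 1 + z + 17/30z².

Solve |R(x)|<1 on ℝ⁻.
x=-0.8: |R|=0.5627
R=1: x+17/30x²=0 ⇒ x=−30/17=-1.7647; min R=1−1/(4·17/30)=0.5588>−1
Confirm numerically:
  x=-1.400: |R|=0.71067 <1
  x=-1.298: |R|=0.65672 <1
  x=-1.175: |R|=0.60735 <1
  x=-1.166: |R|=0.60442 <1
  x=-2.298: |R|=1.69446 >1
  x=-2.269: |R|=1.64840 >1
  x=-2.171: |R|=1.49984 >1
Stable set (-1.7647, 0).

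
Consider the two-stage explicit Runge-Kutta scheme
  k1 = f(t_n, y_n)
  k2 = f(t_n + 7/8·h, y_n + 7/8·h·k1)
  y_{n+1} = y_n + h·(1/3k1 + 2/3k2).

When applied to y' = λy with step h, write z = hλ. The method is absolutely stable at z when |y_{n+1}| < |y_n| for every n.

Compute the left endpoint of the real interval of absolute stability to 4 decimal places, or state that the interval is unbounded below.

With y'=λy (z=hλ):
  k1=λy_n ⇒ h·k1=z·y_n;  k2=λ(1+7/8z)y_n ⇒ h·k2=z(1+7/8z)y_n
  y_{n+1}/y_n = 1 + 1/3z + 2/3z(1+7/8z) = 1 + z + 7/12z²
  ⇒ R(z) = 1 + z + 7/12z².

Boundary: |R(x)|=1, x<0.
x=-1.69: |R|=0.9761
R=1: x+7/12x²=0 ⇒ x=−12/7=-1.7143; min R=1−1/(4·7/12)=0.5714>−1
Confirm numerically:
  x=-1.003: |R|=0.58384 <1
  x=-0.967: |R|=0.57847 <1
  x=-0.719: |R|=0.58256 <1
  x=-2.073: |R|=1.43378 >1
  x=-1.900: |R|=1.20583 >1
Interval (-1.7143, 0).

left endpoint -1.7143.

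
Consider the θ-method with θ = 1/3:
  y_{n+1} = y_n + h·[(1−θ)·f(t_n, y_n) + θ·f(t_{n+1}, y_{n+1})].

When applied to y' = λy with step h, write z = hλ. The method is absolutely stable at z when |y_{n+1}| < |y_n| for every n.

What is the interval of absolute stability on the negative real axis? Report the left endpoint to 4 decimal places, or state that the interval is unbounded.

Test eqn y'=λy, z=hλ:
  y_{n+1} = y_n + z·[2/3·y_n + 1/3·y_{n+1}] ⇒ (1 − 1/3z)y_{n+1} = (1 + 2/3z)y_n
  ⇒ R(z) = (1 + 2/3z)/(1 − 1/3z).

Boundary: |R(x)|=1, x<0.
x=-0.44: |R|=0.6163
R=−1: 1+2/3x = −1+1/3x ⇒ -1/3x=2 ⇒ x=2/(-1/3)=-6.0000
Confirm numerically:
  x=-5.337: |R|=0.92047 <1
  x=-4.500: |R|=0.80000 <1
  x=-2.771: |R|=0.44048 <1
  x=-6.509: |R|=1.05353 >1
  x=-6.170: |R|=1.01854 >1
  x=-6.083: |R|=1.00914 >1
Stable set (-6.0000, 0).

(-6.0000, 0).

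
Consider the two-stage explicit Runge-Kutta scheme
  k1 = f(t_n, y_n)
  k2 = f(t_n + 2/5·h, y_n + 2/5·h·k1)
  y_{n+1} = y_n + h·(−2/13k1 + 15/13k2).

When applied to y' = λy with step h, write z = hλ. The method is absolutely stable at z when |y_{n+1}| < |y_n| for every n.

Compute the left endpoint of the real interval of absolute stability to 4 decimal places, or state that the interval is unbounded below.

On y'=λy, z=hλ:
  k1=λy_n ⇒ h·k1=z·y_n;  k2=λ(1+2/5z)y_n ⇒ h·k2=z(1+2/5z)y_n
  y_{n+1}/y_n = 1 − 2/13z + 15/13z(1+2/5z) = 1 + z + 6/13z²
  ⇒ R(z) = 1 + z + 6/13z².

Find x<0 with |R(x)|<1.
x=-1.38: |R|=0.4990
R=1: x+6/13x²=0 ⇒ x=−13/6=-2.1667; min R=1−1/(4·6/13)=0.4583>−1
Confirm numerically:
  x=-1.593: |R|=0.57822 <1
  x=-1.382: |R|=0.49950 <1
  x=-1.142: |R|=0.45992 <1
  x=-2.382: |R|=1.23673 >1
  x=-2.340: |R|=1.18720 >1
  x=-2.223: |R|=1.05780 >1
Stable set (-2.1667, 0).

left endpoint -2.1667.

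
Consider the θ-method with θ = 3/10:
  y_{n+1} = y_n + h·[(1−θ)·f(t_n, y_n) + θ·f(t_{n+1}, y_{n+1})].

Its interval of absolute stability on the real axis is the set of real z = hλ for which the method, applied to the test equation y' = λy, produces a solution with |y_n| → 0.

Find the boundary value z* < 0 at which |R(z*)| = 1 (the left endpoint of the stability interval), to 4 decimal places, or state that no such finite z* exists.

On y'=λy, z=hλ:
  y_{n+1} = y_n + z·[7/10·y_n + 3/10·y_{n+1}] ⇒ (1 − 3/10z)y_{n+1} = (1 + 7/10z)y_n
  Hence R(z) = (1 + 7/10z)/(1 − 3/10z).

Solve |R(x)|<1 on ℝ⁻.
x=-1.33: |R|=0.0493
R=−1: 1+7/10x = −1+3/10x ⇒ -2/5x=2 ⇒ x=2/(-2/5)=-5.0000
Confirm numerically:
  x=-4.747: |R|=0.95825 <1
  x=-3.786: |R|=0.77264 <1
  x=-3.000: |R|=0.57895 <1
  x=-5.456: |R|=1.06917 >1
  x=-5.347: |R|=1.05330 >1
  x=-5.108: |R|=1.01706 >1
So |R|<1 on (-5.0000, 0).

left endpoint -5.0000.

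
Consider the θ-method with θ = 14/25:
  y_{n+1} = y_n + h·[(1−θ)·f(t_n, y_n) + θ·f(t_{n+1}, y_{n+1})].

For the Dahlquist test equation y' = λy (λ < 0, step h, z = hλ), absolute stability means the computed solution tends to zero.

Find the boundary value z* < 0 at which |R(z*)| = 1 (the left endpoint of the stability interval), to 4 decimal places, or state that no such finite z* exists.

unbounded; (−∞, 0).

Set f=λy, z=hλ:
  y_{n+1} = y_n + z·[11/25·y_n + 14/25·y_{n+1}] ⇒ (1 − 14/25z)y_{n+1} = (1 + 11/25z)y_n
  so R(z) = (1 + 11/25z)/(1 − 14/25z).

Find x<0 with |R(x)|<1.
x=-1.64: |R|=0.1451
x=-2: |R|=0.0566
x=-10: |R|=0.5152
x=-100: |R|=0.7544
θ=14/25≥1/2 ⇒ |1+11/25x|<|1−14/25x| ∀x<0 ⇒ interval (−∞,0).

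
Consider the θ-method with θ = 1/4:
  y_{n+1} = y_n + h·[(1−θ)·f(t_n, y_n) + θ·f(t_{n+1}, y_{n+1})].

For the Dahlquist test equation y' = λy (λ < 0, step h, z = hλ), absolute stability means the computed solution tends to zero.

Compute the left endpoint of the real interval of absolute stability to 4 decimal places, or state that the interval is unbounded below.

Set f=λy, z=hλ:
  y_{n+1} = y_n + z·[3/4·y_n + 1/4·y_{n+1}] ⇒ (1 − 1/4z)y_{n+1} = (1 + 3/4z)y_n
  R(z) = (1 + 3/4z)/(1 − 1/4z).

Boundary: |R(x)|=1, x<0.
x=-0.73: |R|=0.3827
R=−1: 1+3/4x = −1+1/4x ⇒ -1/2x=2 ⇒ x=2/(-1/2)=-4.0000
Confirm numerically:
  x=-3.379: |R|=0.83168 <1
  x=-3.138: |R|=0.75848 <1
  x=-3.021: |R|=0.72112 <1
  x=-1.948: |R|=0.31002 <1
  x=-4.563: |R|=1.13150 >1
  x=-4.228: |R|=1.05542 >1
Interval (-4.0000, 0).

z* = -4.0000.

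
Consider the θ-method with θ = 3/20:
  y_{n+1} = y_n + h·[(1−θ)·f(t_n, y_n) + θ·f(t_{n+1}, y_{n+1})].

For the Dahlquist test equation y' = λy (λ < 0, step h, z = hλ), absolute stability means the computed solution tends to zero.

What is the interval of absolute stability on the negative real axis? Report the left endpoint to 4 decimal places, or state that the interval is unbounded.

On y'=λy, z=hλ:
  y_{n+1} = y_n + z·[17/20·y_n + 3/20·y_{n+1}] ⇒ (1 − 3/20z)y_{n+1} = (1 + 17/20z)y_n
  so R(z) = (1 + 17/20z)/(1 − 3/20z).

Need |R(x)|<1, x<0.
x=-0.53: |R|=0.5090
R=−1: 1+17/20x = −1+3/20x ⇒ -7/10x=2 ⇒ x=2/(-7/10)=-2.8571
Confirm numerically:
  x=-2.379: |R|=0.75333 <1
  x=-1.910: |R|=0.48465 <1
  x=-1.890: |R|=0.47254 <1
  x=-3.410: |R|=1.25604 >1
  x=-3.329: |R|=1.22030 >1
Stable set (-2.8571, 0).

z∈(-2.8571,0).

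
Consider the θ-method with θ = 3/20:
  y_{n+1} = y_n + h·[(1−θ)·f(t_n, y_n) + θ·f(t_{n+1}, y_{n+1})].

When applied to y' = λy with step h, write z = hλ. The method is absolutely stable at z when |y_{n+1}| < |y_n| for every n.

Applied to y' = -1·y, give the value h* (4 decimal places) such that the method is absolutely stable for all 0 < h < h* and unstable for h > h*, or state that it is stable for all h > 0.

(-2.8571,0); λ=-1 ⇒ h* = (20/7)/1 = 2.8571.

Set f=λy, z=hλ:
  y_{n+1} = y_n + z·[17/20·y_n + 3/20·y_{n+1}] ⇒ (1 − 3/20z)y_{n+1} = (1 + 17/20z)y_n
  R(z) = (1 + 17/20z)/(1 − 3/20z).

Need |R(x)|<1, x<0.
x=-1.29: |R|=0.0809
R=−1: 1+17/20x = −1+3/20x ⇒ -7/10x=2 ⇒ x=2/(-7/10)=-2.8571
Confirm numerically:
  x=-2.805: |R|=0.97431 <1
  x=-2.519: |R|=0.82821 <1
  x=-2.367: |R|=0.74680 <1
  x=-3.272: |R|=1.19479 >1
  x=-3.237: |R|=1.17899 >1
  x=-2.958: |R|=1.04890 >1
Stable set (-2.8571, 0).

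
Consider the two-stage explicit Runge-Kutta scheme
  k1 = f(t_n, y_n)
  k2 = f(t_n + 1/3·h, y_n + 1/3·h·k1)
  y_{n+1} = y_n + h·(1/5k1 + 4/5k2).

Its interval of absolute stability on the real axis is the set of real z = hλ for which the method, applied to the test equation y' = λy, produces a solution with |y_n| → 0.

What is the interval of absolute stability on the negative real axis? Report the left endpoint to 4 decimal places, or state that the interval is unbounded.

z∈(-3.7500,0).

On y'=λy, z=hλ:
  k1=λy_n ⇒ h·k1=z·y_n;  k2=λ(1+1/3z)y_n ⇒ h·k2=z(1+1/3z)y_n
  y_{n+1}/y_n = 1 + 1/5z + 4/5z(1+1/3z) = 1 + z + 4/15z²
  R(z) = 1 + z + 4/15z².

Solve |R(x)|<1 on ℝ⁻.
x=-0.57: |R|=0.5166
R=1: x+4/15x²=0 ⇒ x=−15/4=-3.7500; min R=1−1/(4·4/15)=0.0625>−1
Confirm numerically:
  x=-3.360: |R|=0.65056 <1
  x=-2.366: |R|=0.12679 <1
  x=-1.604: |R|=0.08208 <1
  x=-4.102: |R|=1.38504 >1
  x=-3.954: |R|=1.21510 >1
  x=-3.866: |R|=1.11959 >1
Interval (-3.7500, 0).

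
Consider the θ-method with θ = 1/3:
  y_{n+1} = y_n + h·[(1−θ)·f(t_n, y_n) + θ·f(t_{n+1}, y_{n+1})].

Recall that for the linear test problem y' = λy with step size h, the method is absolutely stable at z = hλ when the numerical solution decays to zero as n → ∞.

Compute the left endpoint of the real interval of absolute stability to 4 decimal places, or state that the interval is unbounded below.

Set f=λy, z=hλ:
  y_{n+1} = y_n + z·[2/3·y_n + 1/3·y_{n+1}] ⇒ (1 − 1/3z)y_{n+1} = (1 + 2/3z)y_n
  Hence R(z) = (1 + 2/3z)/(1 − 1/3z).

Find x<0 with |R(x)|<1.
x=-1.01: |R|=0.2444
R=−1: 1+2/3x = −1+1/3x ⇒ -1/3x=2 ⇒ x=2/(-1/3)=-6.0000
Confirm numerically:
  x=-4.794: |R|=0.84527 <1
  x=-4.449: |R|=0.79178 <1
  x=-4.146: |R|=0.74055 <1
  x=-3.635: |R|=0.64356 <1
  x=-6.458: |R|=1.04842 >1
  x=-6.201: |R|=1.02185 >1
  x=-6.134: |R|=1.01467 >1
Stable set (-6.0000, 0).

z* = -6.0000.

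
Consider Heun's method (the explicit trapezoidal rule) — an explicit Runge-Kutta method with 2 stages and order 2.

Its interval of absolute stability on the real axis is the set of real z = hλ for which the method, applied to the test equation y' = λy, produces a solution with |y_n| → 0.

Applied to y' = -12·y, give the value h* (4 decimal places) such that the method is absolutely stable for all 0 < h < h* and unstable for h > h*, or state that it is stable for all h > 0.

Set f=λy, z=hλ:
  order 2, 2-stage ⇒ R(z)=1+z+z^2/2
  (e.g. R(-0.98)=0.50020, |R|=0.50020)

Need |R(x)|<1, x<0.
x=-0.98: |R|=0.5002
|R(-0.9)|=0.5050 |R(-0.87)|=0.5085 |R(-0.52)|=0.6152
Bisect:
  x_lo=-2.5849 |R|=1.7559  x_hi=-0.2949 |R|=0.7486
  mid=-1.43991 |R|=0.59676 →hi
  mid=-2.01240 |R|=1.01248 →lo
  mid=-1.72615 |R|=0.76365 →hi
  mid=-1.86928 |R|=0.87782 →hi
  mid=-1.94084 |R|=0.94259 →hi
  mid=-1.97662 |R|=0.97689 →hi
  mid=-1.99451 |R|=0.99453 →hi
  mid=-2.00346 |R|=1.00346 →lo
  mid=-1.99898 |R|=0.99898 →hi
  mid=-2.00122 |R|=1.00122 →lo
  ...
  [-2.00010,-1.99996] ⇒ x*=-2.0000
So |R|<1 on (-2.0000, 0).

(-2.0000,0); λ=-12 ⇒ h* = 0.1667.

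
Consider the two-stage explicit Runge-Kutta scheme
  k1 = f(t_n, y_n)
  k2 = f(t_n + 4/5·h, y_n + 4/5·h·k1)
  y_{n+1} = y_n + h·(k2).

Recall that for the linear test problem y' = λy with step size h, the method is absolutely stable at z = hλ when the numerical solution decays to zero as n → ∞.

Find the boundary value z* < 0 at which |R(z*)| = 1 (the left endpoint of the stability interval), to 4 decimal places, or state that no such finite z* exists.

z* = -1.2500.

With y'=λy (z=hλ):
  k1=λy_n ⇒ h·k1=z·y_n;  k2=λ(1+4/5z)y_n ⇒ h·k2=z(1+4/5z)y_n
  y_{n+1}/y_n = 1 + z(1+4/5z) = 1 + z + 4/5z²
  ⇒ R(z) = 1 + z + 4/5z².

Solve |R(x)|<1 on ℝ⁻.
x=-1.34: |R|=1.0965
R=1: x+4/5x²=0 ⇒ x=−5/4=-1.2500; min R=1−1/(4·4/5)=0.6875>−1
Confirm numerically:
  x=-1.139: |R|=0.89886 <1
  x=-0.849: |R|=0.72764 <1
  x=-0.712: |R|=0.69356 <1
  x=-0.538: |R|=0.69356 <1
  x=-1.476: |R|=1.26686 >1
  x=-1.271: |R|=1.02135 >1
So |R|<1 on (-1.2500, 0).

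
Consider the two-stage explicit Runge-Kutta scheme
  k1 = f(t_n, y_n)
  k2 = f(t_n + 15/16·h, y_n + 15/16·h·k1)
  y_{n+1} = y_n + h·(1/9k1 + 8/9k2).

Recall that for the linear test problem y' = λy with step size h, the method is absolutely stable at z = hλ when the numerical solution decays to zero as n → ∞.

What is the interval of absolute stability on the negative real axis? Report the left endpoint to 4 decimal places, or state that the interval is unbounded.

(-1.2000, 0).

On y'=λy, z=hλ:
  k1=λy_n ⇒ h·k1=z·y_n;  k2=λ(1+15/16z)y_n ⇒ h·k2=z(1+15/16z)y_n
  y_{n+1}/y_n = 1 + 1/9z + 8/9z(1+15/16z) = 1 + z + 5/6z²
  R(z) = 1 + z + 5/6z².

Need |R(x)|<1, x<0.
x=-1.66: |R|=1.6363
R=1: x+5/6x²=0 ⇒ x=−6/5=-1.2000; min R=1−1/(4·5/6)=0.7000>−1
Confirm numerically:
  x=-0.850: |R|=0.75208 <1
  x=-0.725: |R|=0.71302 <1
  x=-0.601: |R|=0.70000 <1
  x=-0.564: |R|=0.70108 <1
  x=-1.471: |R|=1.33220 >1
  x=-1.423: |R|=1.26444 >1
  x=-1.372: |R|=1.19665 >1
Stable set (-1.2000, 0).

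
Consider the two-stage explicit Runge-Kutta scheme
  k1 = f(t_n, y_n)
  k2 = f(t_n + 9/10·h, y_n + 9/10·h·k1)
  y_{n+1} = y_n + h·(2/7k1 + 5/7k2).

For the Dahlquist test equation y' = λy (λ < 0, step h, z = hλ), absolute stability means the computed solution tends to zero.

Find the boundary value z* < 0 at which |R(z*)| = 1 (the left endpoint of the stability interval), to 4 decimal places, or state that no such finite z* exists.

Set f=λy, z=hλ:
  k1=λy_n ⇒ h·k1=z·y_n;  k2=λ(1+9/10z)y_n ⇒ h·k2=z(1+9/10z)y_n
  y_{n+1}/y_n = 1 + 2/7z + 5/7z(1+9/10z) = 1 + z + 9/14z²
  Hence R(z) = 1 + z + 9/14z².

Solve |R(x)|<1 on ℝ⁻.
x=-0.35: |R|=0.7288
R=1: x+9/14x²=0 ⇒ x=−14/9=-1.5556; min R=1−1/(4·9/14)=0.6111>−1
Confirm numerically:
  x=-1.123: |R|=0.68773 <1
  x=-0.833: |R|=0.61307 <1
  x=-0.747: |R|=0.61172 <1
  x=-1.914: |R|=1.44104 >1
  x=-1.792: |R|=1.27238 >1
  x=-1.719: |R|=1.18062 >1
Interval (-1.5556, 0).

left endpoint -1.5556.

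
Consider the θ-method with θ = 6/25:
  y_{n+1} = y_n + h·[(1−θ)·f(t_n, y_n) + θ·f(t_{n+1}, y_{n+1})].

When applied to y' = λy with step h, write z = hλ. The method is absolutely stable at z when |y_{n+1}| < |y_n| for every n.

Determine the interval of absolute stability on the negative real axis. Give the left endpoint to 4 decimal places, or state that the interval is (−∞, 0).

z∈(-3.8462,0).

With y'=λy (z=hλ):
  y_{n+1} = y_n + z·[19/25·y_n + 6/25·y_{n+1}] ⇒ (1 − 6/25z)y_{n+1} = (1 + 19/25z)y_n
  Hence R(z) = (1 + 19/25z)/(1 − 6/25z).

Boundary: |R(x)|=1, x<0.
x=-0.42: |R|=0.6185
R=−1: 1+19/25x = −1+6/25x ⇒ -13/25x=2 ⇒ x=2/(-13/25)=-3.8462
Confirm numerically:
  x=-3.732: |R|=0.96869 <1
  x=-3.032: |R|=0.75495 <1
  x=-2.439: |R|=0.53845 <1
  x=-4.407: |R|=1.14173 >1
  x=-4.367: |R|=1.13224 >1
  x=-3.927: |R|=1.02164 >1
Stable set (-3.8462, 0).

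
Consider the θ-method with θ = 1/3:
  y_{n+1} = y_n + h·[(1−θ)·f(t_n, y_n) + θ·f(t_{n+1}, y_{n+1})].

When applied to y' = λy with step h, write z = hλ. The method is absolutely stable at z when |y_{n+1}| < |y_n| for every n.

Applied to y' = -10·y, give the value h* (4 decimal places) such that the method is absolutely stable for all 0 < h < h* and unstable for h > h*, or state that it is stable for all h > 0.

(-6.0000,0); λ=-10 ⇒ h* = (6)/10 = 0.6000.

Test eqn y'=λy, z=hλ:
  y_{n+1} = y_n + z·[2/3·y_n + 1/3·y_{n+1}] ⇒ (1 − 1/3z)y_{n+1} = (1 + 2/3z)y_n
  so R(z) = (1 + 2/3z)/(1 − 1/3z).

Need |R(x)|<1, x<0.
x=-0.96: |R|=0.2727
R=−1: 1+2/3x = −1+1/3x ⇒ -1/3x=2 ⇒ x=2/(-1/3)=-6.0000
Confirm numerically:
  x=-4.191: |R|=0.74844 <1
  x=-4.182: |R|=0.74687 <1
  x=-3.016: |R|=0.50399 <1
  x=-2.441: |R|=0.34589 <1
  x=-6.510: |R|=1.05363 >1
  x=-6.328: |R|=1.03516 >1
  x=-6.088: |R|=1.00968 >1
Stable set (-6.0000, 0).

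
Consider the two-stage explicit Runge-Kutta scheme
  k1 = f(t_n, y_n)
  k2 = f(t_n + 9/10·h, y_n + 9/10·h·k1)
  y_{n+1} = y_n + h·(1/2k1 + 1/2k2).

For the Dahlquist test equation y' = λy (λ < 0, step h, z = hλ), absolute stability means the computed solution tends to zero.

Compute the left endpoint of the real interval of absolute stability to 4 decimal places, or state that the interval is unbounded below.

Set f=λy, z=hλ:
  k1=λy_n ⇒ h·k1=z·y_n;  k2=λ(1+9/10z)y_n ⇒ h·k2=z(1+9/10z)y_n
  y_{n+1}/y_n = 1 + 1/2z + 1/2z(1+9/10z) = 1 + z + 9/20z²
  so R(z) = 1 + z + 9/20z².

Solve |R(x)|<1 on ℝ⁻.
x=-1.75: |R|=0.6281
R=1: x+9/20x²=0 ⇒ x=−20/9=-2.2222; min R=1−1/(4·9/20)=0.4444>−1
Confirm numerically:
  x=-1.465: |R|=0.50080 <1
  x=-1.269: |R|=0.45566 <1
  x=-1.012: |R|=0.44886 <1
  x=-2.670: |R|=1.53801 >1
  x=-2.606: |R|=1.45006 >1
Interval (-2.2222, 0).

z* = -2.2222.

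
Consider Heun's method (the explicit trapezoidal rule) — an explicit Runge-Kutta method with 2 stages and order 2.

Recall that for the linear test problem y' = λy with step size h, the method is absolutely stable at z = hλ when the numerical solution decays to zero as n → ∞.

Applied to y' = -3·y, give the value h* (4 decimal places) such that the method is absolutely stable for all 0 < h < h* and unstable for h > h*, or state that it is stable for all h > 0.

(-2.0000,0); λ=-3 ⇒ h* = 0.6667.

Set f=λy, z=hλ:
  order 2, 2-stage ⇒ R(z)=1+z+z^2/2
  (e.g. R(-1.8)=0.82000, |R|=0.82000)

Boundary: |R(x)|=1, x<0.
x=-1.8: |R|=0.8200
|R(-2.01)|=1.0100 |R(-1.49)|=0.6200 |R(-0.57)|=0.5924
Bisect:
  x_lo=-2.8186 |R|=2.1537  x_hi=-0.3421 |R|=0.7164
  mid=-1.58040 |R|=0.66843 →hi
  mid=-2.19952 |R|=1.21943 →lo
  mid=-1.88996 |R|=0.89601 →hi
  mid=-2.04474 |R|=1.04574 →lo
  mid=-1.96735 |R|=0.96788 →hi
  mid=-2.00605 |R|=1.00606 →lo
  mid=-1.98670 |R|=0.98679 →hi
  mid=-1.99637 |R|=0.99638 →hi
  mid=-2.00121 |R|=1.00121 →lo
  ...
  [-2.00000,-1.99985] ⇒ x*=-2.0000
Interval (-2.0000, 0).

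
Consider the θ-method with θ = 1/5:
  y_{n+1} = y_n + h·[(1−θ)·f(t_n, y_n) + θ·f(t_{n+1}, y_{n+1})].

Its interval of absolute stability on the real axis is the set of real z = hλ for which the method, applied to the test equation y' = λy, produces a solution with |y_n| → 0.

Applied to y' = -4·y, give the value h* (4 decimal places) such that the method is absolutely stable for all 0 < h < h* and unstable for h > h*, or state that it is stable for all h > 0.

(-3.3333,0); λ=-4 ⇒ h* = (10/3)/4 = 0.8333.

With y'=λy (z=hλ):
  y_{n+1} = y_n + z·[4/5·y_n + 1/5·y_{n+1}] ⇒ (1 − 1/5z)y_{n+1} = (1 + 4/5z)y_n
  Hence R(z) = (1 + 4/5z)/(1 − 1/5z).

Find x<0 with |R(x)|<1.
x=-1.08: |R|=0.1118
R=−1: 1+4/5x = −1+1/5x ⇒ -3/5x=2 ⇒ x=2/(-3/5)=-3.3333
Confirm numerically:
  x=-3.044: |R|=0.89209 <1
  x=-2.720: |R|=0.76166 <1
  x=-1.960: |R|=0.40805 <1
  x=-1.504: |R|=0.15621 <1
  x=-3.879: |R|=1.18437 >1
  x=-3.833: |R|=1.16970 >1
  x=-3.827: |R|=1.16778 >1
Stable set (-3.3333, 0).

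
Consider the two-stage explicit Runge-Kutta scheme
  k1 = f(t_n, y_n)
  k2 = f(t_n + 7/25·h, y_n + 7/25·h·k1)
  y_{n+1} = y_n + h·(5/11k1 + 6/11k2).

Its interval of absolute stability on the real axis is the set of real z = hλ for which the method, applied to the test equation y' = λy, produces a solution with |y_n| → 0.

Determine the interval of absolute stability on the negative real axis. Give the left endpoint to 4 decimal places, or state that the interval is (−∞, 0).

(-6.5476, 0).

Test eqn y'=λy, z=hλ:
  k1=λy_n ⇒ h·k1=z·y_n;  k2=λ(1+7/25z)y_n ⇒ h·k2=z(1+7/25z)y_n
  y_{n+1}/y_n = 1 + 5/11z + 6/11z(1+7/25z) = 1 + z + 42/275z²
  so R(z) = 1 + z + 42/275z².

Need |R(x)|<1, x<0.
x=-1.28: |R|=0.0298
R=1: x+42/275x²=0 ⇒ x=−275/42=-6.5476; min R=1−1/(4·42/275)=-0.6369>−1
Confirm numerically:
  x=-5.503: |R|=0.12204 <1
  x=-4.165: |R|=0.51561 <1
  x=-3.687: |R|=0.61083 <1
  x=-7.144: |R|=1.65070 >1
  x=-7.040: |R|=1.52941 >1
  x=-7.016: |R|=1.50189 >1
So |R|<1 on (-6.5476, 0).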